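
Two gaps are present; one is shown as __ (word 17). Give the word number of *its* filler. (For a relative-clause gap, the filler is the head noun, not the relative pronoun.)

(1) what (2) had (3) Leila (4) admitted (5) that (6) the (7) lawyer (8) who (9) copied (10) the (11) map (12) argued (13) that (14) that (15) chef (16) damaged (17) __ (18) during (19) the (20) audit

1

The marked gap is the direct object of "damaged".
Its filler is the fronted wh-phrase "what", at word 1.
(The other dependency links word 7 to a gap after word 8.)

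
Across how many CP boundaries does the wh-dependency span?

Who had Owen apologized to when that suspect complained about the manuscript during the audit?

0

"who" originates inside the matrix clause — no clause boundary is crossed.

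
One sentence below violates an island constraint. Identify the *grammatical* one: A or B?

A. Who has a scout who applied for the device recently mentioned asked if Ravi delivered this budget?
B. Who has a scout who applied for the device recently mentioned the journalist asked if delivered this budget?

In B, the wh-phrase is extracted from inside a wh-island (introduced by "if"), which blocks movement.
In A, the extraction path crosses only that-complement boundaries, which are transparent.
So A is grammatical.

A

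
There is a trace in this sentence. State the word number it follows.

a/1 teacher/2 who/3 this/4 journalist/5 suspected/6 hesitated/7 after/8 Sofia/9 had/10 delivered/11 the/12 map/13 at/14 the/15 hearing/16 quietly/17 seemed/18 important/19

The displaced element is "a teacher" (word 2).
It is linked across 1 clause boundary (Ø).
It functions as the subject of "hesitated", so the gap sits immediately after word 6 ("suspected").
Base order: This journalist suspected that a teacher hesitated after Sofia had delivered the map at the hearing quietly.

6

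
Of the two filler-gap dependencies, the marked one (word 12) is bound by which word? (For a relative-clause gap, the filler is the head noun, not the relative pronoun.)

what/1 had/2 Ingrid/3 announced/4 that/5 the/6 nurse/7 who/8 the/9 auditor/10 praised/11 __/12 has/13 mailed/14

7

The marked gap is inside the relative clause, the direct object of "praised".
Its filler is the head noun "nurse" (via "who"), at word 7.
(The other dependency links word 1 to a gap after word 14.)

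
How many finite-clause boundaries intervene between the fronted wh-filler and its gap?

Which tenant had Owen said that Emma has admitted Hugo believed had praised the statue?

"which tenant" is extracted from the subject of "praised".
Boundaries crossed, outermost first: [that], [Ø], [Ø] — 3 in total.

3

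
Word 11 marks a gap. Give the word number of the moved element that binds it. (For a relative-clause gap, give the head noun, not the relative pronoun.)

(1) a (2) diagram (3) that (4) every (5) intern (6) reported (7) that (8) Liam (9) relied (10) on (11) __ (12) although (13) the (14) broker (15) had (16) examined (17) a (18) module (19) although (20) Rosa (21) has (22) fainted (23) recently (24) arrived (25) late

2

The gap at 11 is the prepositional object of "relied", inside a relative clause.
The relative pronoun is "that" (word 3); it is bound by the head noun immediately before it.
Its filler is the head noun "diagram", at word 2.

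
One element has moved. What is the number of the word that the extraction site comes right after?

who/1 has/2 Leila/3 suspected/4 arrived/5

4

The displaced element is "who" (word 1).
It is linked across 1 clause boundary (Ø).
It functions as the subject of "arrived", so the gap sits immediately after word 4 ("suspected").
Base order: Leila has suspected who arrived.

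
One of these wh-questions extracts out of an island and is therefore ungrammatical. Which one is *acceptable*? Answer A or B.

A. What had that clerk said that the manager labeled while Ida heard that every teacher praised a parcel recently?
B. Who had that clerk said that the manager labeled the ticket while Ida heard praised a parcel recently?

A

In B, the wh-phrase is extracted from inside an adjunct island (introduced by "while"), which blocks movement.
In A, the extraction path crosses only that-complement boundaries, which are transparent.
So A is grammatical.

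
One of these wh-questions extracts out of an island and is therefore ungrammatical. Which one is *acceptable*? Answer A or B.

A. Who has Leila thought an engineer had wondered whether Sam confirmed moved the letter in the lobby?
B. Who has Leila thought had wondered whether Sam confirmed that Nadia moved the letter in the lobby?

In A, the wh-phrase is extracted from inside a wh-island (introduced by "whether"), which blocks movement.
In B, the extraction path crosses only that-complement boundaries, which are transparent.
So B is grammatical.

B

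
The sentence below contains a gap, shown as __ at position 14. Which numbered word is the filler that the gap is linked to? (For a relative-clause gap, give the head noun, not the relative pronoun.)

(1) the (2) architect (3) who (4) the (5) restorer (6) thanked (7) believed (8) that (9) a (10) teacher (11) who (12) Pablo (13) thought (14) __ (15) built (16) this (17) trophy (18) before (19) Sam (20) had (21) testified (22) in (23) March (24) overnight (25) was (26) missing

10

The gap at 14 is the subject of "built", inside a relative clause.
The relative pronoun is "who" (word 11); it is bound by the head noun immediately before it.
Its filler is the head noun "teacher", at word 10.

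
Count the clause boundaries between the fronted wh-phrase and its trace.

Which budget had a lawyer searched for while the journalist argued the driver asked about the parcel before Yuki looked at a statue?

"which budget" originates inside the matrix clause — no clause boundary is crossed.

0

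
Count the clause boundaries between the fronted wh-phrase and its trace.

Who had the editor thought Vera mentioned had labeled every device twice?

2

"who" is extracted from the subject of "labeled".
Boundaries crossed, outermost first: [Ø], [Ø] — 2 in total.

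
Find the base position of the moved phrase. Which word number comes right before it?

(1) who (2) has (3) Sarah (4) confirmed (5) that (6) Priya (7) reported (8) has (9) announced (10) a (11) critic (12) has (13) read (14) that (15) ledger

The displaced element is "who" (word 1).
It is linked across 2 clause boundaries (that → Ø).
It functions as the subject of "announced", so the gap sits immediately after word 7 ("reported").
Base order: Sarah has confirmed that Priya reported that who has announced a critic has read that ledger.

7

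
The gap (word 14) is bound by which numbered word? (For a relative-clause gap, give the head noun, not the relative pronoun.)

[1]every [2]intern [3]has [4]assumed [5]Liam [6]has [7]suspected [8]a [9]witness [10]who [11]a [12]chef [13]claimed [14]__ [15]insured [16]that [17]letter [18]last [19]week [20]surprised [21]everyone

9

The gap at 14 is the subject of "insured", inside a relative clause.
The relative pronoun is "who" (word 10); it is bound by the head noun immediately before it.
Its filler is the head noun "witness", at word 9.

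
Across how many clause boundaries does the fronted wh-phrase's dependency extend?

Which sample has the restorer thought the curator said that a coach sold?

"which sample" is extracted from the object of "sold".
Boundaries crossed, outermost first: [Ø], [that] — 2 in total.

2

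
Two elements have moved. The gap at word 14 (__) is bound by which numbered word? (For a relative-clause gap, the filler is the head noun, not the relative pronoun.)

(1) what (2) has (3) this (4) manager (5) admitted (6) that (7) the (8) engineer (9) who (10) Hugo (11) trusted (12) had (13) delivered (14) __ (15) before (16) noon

The marked gap is the direct object of "delivered".
Its filler is the fronted wh-phrase "what", at word 1.
(The other dependency links word 8 to a gap after word 11.)

1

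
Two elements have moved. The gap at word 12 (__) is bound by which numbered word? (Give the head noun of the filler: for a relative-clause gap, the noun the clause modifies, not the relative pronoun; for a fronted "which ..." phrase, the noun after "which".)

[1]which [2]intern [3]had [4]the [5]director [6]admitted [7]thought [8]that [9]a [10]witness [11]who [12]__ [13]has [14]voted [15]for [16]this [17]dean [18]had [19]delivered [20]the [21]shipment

10

The marked gap is inside the relative clause, the subject of "voted".
Its filler is the head noun "witness" (via "who"), at word 10.
(The other dependency links word 2 to a gap after word 6.)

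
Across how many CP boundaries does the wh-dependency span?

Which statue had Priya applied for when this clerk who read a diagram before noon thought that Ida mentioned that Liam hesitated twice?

"which statue" originates inside the matrix clause — no clause boundary is crossed.

0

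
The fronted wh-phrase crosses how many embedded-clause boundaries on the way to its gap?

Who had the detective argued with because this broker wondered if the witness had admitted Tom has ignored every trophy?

"who" originates inside the matrix clause — no clause boundary is crossed.

0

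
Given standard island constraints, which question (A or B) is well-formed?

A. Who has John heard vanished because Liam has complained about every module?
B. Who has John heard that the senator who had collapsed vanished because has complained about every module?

A

In B, the wh-phrase is extracted from inside an adjunct island (introduced by "because"), which blocks movement.
In A, the extraction path crosses only that-complement boundaries, which are transparent.
So A is grammatical.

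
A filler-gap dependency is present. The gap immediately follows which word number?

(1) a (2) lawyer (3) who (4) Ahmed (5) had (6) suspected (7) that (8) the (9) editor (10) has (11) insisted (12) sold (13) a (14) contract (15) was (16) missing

The displaced element is "a lawyer" (word 2).
It is linked across 2 clause boundaries (that → Ø).
It functions as the subject of "sold", so the gap sits immediately after word 11 ("insisted").
Base order: Ahmed had suspected that the editor has insisted a lawyer sold a contract.

11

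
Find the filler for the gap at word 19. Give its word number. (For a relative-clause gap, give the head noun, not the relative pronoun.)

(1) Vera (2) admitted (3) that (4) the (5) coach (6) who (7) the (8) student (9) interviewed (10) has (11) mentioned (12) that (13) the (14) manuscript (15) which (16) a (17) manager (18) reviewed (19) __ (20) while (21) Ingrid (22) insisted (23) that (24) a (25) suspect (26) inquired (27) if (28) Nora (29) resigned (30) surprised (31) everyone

The gap at 19 is the object of "reviewed", inside a relative clause.
The relative pronoun is "which" (word 15); it is bound by the head noun immediately before it.
Its filler is the head noun "manuscript", at word 14.

14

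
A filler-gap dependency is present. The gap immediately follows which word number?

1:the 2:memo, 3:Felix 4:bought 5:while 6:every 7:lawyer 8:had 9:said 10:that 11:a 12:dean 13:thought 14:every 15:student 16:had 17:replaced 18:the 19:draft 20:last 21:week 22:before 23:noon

4

The displaced element is "the memo" (word 2).
It functions as the direct object of "bought", so the gap sits immediately after word 4 ("bought").
Base order: Felix bought the memo while every lawyer had said that a dean thought every student had replaced the draft last week before noon.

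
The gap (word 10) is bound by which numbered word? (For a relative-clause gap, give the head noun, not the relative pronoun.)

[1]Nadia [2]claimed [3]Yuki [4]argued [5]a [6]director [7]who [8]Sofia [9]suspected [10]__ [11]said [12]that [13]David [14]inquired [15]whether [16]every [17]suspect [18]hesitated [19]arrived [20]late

6

The gap at 10 is the subject of "said", inside a relative clause.
The relative pronoun is "who" (word 7); it is bound by the head noun immediately before it.
Its filler is the head noun "director", at word 6.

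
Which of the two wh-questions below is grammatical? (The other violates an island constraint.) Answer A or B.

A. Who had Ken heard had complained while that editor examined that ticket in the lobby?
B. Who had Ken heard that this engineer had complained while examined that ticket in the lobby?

A

In B, the wh-phrase is extracted from inside an adjunct island (introduced by "while"), which blocks movement.
In A, the extraction path crosses only that-complement boundaries, which are transparent.
So A is grammatical.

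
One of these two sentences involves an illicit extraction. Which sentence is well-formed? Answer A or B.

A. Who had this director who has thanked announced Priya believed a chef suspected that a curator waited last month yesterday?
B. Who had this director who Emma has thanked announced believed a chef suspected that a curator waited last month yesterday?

B

In A, the wh-phrase is extracted from inside a complex-NP island (relative clause) (introduced by "who"), which blocks movement.
In B, the extraction path crosses only that-complement boundaries, which are transparent.
So B is grammatical.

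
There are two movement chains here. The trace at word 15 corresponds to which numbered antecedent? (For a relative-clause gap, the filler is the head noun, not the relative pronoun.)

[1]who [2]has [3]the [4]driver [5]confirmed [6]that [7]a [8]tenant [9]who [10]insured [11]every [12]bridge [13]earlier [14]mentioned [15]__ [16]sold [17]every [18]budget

The marked gap is the subject of "sold".
Its filler is the fronted wh-phrase "who", at word 1.
(The other dependency links word 8 to a gap after word 9.)

1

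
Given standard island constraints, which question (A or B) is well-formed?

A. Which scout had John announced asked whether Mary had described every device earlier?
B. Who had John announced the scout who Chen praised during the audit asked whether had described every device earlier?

In B, the wh-phrase is extracted from inside a wh-island (introduced by "whether"), which blocks movement.
In A, the extraction path crosses only that-complement boundaries, which are transparent.
So A is grammatical.

A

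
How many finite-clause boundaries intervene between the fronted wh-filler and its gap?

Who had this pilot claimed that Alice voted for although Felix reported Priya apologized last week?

1

"who" is extracted from the PP object of "voted".
Boundaries crossed, outermost first: [that] — 1 in total.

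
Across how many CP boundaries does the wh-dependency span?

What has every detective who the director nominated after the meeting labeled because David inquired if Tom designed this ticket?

0

"what" originates inside the matrix clause — no clause boundary is crossed.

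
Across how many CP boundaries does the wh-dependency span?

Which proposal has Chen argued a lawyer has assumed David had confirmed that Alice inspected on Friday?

"which proposal" is extracted from the object of "inspected".
Boundaries crossed, outermost first: [Ø], [Ø], [that] — 3 in total.

3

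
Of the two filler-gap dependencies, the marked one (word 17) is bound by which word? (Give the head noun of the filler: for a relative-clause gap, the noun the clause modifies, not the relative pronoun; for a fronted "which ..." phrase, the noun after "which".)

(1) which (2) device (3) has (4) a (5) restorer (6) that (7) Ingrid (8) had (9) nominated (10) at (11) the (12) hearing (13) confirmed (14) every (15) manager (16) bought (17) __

2

The marked gap is the direct object of "bought".
Its filler is the fronted wh-phrase "which device", at word 2.
(The other dependency links word 5 to a gap after word 9.)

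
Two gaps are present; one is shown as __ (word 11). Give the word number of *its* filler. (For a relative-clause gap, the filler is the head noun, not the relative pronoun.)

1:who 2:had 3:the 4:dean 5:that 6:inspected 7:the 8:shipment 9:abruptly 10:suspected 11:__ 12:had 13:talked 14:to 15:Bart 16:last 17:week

1

The marked gap is the subject of "talked".
Its filler is the fronted wh-phrase "who", at word 1.
(The other dependency links word 4 to a gap after word 5.)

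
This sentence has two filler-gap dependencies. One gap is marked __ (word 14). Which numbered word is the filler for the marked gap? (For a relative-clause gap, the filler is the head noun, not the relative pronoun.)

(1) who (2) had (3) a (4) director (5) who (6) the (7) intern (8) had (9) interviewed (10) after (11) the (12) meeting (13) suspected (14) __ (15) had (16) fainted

1

The marked gap is the subject of "fainted".
Its filler is the fronted wh-phrase "who", at word 1.
(The other dependency links word 4 to a gap after word 9.)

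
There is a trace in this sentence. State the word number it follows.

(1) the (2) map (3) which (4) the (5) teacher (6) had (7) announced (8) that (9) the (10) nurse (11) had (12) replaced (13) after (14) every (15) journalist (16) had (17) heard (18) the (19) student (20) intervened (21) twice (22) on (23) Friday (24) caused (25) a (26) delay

The displaced element is "the map" (word 2).
It is linked across 1 clause boundary (that).
It functions as the direct object of "replaced", so the gap sits immediately after word 12 ("replaced").
Base order: The teacher had announced that the nurse had replaced the map after every journalist had heard the student intervened twice on Friday.

12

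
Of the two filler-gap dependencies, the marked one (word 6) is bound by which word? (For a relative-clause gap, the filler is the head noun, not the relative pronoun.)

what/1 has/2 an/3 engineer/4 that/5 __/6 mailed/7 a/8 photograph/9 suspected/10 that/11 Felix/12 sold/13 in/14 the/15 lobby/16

The marked gap is inside the relative clause, the subject of "mailed".
Its filler is the head noun "engineer" (via "that"), at word 4.
(The other dependency links word 1 to a gap after word 13.)

4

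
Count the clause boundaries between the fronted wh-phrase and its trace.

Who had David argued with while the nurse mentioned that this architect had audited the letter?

"who" originates inside the matrix clause — no clause boundary is crossed.

0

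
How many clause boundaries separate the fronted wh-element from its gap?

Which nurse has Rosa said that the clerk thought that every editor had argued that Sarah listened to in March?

"which nurse" is extracted from the PP object of "listened".
Boundaries crossed, outermost first: [that], [that], [that] — 3 in total.

3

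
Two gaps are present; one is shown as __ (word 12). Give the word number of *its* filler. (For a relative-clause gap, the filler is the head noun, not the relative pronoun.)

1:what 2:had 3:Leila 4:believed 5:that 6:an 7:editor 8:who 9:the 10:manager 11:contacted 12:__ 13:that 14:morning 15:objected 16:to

7

The marked gap is inside the relative clause, the direct object of "contacted".
Its filler is the head noun "editor" (via "who"), at word 7.
(The other dependency links word 1 to a gap after word 16.)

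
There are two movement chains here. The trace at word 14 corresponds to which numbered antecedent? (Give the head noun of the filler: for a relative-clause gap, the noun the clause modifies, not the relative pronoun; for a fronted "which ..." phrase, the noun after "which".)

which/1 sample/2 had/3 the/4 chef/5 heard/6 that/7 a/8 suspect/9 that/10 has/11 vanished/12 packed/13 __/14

The marked gap is the direct object of "packed".
Its filler is the fronted wh-phrase "which sample", at word 2.
(The other dependency links word 9 to a gap after word 10.)

2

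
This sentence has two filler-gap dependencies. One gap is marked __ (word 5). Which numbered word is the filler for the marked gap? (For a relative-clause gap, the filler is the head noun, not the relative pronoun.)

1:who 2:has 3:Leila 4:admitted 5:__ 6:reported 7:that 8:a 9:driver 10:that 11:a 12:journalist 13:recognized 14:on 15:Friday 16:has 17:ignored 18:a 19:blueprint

The marked gap is the subject of "reported".
Its filler is the fronted wh-phrase "who", at word 1.
(The other dependency links word 9 to a gap after word 13.)

1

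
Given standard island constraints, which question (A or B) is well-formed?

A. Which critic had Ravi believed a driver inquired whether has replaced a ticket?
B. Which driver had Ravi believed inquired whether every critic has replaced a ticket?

In A, the wh-phrase is extracted from inside a wh-island (introduced by "whether"), which blocks movement.
In B, the extraction path crosses only that-complement boundaries, which are transparent.
So B is grammatical.

B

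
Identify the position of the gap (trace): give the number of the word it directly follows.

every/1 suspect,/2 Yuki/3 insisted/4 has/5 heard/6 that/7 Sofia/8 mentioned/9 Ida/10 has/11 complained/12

4

The displaced element is "every suspect" (word 2).
It is linked across 1 clause boundary (Ø).
It functions as the subject of "heard", so the gap sits immediately after word 4 ("insisted").
Base order: Yuki insisted every suspect has heard that Sofia mentioned Ida has complained.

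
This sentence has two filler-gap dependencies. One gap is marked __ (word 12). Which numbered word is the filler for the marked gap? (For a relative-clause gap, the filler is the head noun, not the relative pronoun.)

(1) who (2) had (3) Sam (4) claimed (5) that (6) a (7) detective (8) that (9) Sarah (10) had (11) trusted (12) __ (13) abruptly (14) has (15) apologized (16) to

7

The marked gap is inside the relative clause, the direct object of "trusted".
Its filler is the head noun "detective" (via "that"), at word 7.
(The other dependency links word 1 to a gap after word 16.)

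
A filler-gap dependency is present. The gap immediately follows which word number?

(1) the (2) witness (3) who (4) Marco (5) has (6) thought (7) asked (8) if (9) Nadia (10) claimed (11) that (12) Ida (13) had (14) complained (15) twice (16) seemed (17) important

6

The displaced element is "the witness" (word 2).
It is linked across 1 clause boundary (Ø).
It functions as the subject of "asked", so the gap sits immediately after word 6 ("thought").
Base order: Marco has thought that the witness asked if Nadia claimed that Ida had complained twice.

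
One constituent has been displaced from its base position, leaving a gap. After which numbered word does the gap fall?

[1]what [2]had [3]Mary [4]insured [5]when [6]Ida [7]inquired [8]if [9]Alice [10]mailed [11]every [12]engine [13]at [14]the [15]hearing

4

The displaced element is "what" (word 1).
It functions as the direct object of "insured", so the gap sits immediately after word 4 ("insured").
Base order: Mary had insured what when Ida inquired if Alice mailed every engine at the hearing.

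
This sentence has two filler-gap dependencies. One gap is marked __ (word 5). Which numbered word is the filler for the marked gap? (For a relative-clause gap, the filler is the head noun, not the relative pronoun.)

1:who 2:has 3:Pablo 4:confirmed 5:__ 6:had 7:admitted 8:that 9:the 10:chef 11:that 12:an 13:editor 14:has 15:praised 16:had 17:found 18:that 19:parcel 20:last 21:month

1

The marked gap is the subject of "admitted".
Its filler is the fronted wh-phrase "who", at word 1.
(The other dependency links word 10 to a gap after word 15.)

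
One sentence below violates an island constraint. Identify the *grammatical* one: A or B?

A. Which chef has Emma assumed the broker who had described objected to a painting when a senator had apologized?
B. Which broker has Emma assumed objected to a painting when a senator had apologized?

In A, the wh-phrase is extracted from inside a complex-NP island (relative clause) (introduced by "who"), which blocks movement.
In B, the extraction path crosses only that-complement boundaries, which are transparent.
So B is grammatical.

B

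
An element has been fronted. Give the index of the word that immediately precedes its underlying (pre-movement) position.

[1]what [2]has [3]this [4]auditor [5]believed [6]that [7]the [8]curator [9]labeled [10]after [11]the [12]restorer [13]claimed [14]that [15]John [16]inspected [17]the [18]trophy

9

The displaced element is "what" (word 1).
It is linked across 1 clause boundary (that).
It functions as the direct object of "labeled", so the gap sits immediately after word 9 ("labeled").
Base order: This auditor has believed that the curator labeled what after the restorer claimed that John inspected the trophy.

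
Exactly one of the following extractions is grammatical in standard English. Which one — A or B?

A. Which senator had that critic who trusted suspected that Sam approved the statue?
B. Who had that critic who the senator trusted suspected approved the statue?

B

In A, the wh-phrase is extracted from inside a complex-NP island (relative clause) (introduced by "who"), which blocks movement.
In B, the extraction path crosses only that-complement boundaries, which are transparent.
So B is grammatical.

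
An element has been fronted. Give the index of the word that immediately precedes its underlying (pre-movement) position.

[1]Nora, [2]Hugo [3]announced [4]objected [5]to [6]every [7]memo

3

The displaced element is "Nora" (word 1).
It is linked across 1 clause boundary (Ø).
It functions as the subject of "objected", so the gap sits immediately after word 3 ("announced").
Base order: Hugo announced that Nora objected to every memo.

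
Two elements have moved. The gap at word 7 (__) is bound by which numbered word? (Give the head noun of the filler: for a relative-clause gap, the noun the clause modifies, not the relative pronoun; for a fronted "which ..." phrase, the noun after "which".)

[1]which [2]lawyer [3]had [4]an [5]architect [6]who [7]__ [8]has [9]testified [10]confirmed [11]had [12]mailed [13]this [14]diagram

5

The marked gap is inside the relative clause, the subject of "testified".
Its filler is the head noun "architect" (via "who"), at word 5.
(The other dependency links word 2 to a gap after word 10.)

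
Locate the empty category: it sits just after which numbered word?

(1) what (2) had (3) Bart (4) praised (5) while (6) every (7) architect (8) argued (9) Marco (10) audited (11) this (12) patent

The displaced element is "what" (word 1).
It functions as the direct object of "praised", so the gap sits immediately after word 4 ("praised").
Base order: Bart had praised what while every architect argued Marco audited this patent.

4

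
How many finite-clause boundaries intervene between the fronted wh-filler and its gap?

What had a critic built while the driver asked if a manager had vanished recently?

"what" originates inside the matrix clause — no clause boundary is crossed.

0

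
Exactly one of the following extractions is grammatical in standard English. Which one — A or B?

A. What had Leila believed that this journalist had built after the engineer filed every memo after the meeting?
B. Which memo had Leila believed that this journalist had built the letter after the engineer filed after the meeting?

A

In B, the wh-phrase is extracted from inside an adjunct island (introduced by "after"), which blocks movement.
In A, the extraction path crosses only that-complement boundaries, which are transparent.
So A is grammatical.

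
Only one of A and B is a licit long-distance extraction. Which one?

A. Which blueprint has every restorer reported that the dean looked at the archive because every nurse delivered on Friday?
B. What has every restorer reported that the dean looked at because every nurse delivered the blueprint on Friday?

B

In A, the wh-phrase is extracted from inside an adjunct island (introduced by "because"), which blocks movement.
In B, the extraction path crosses only that-complement boundaries, which are transparent.
So B is grammatical.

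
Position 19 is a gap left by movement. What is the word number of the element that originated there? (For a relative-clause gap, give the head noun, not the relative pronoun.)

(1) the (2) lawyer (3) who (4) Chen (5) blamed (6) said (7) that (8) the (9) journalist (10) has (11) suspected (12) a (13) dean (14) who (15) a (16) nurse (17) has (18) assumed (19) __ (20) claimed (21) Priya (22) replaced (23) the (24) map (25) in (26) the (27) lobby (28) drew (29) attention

13

The gap at 19 is the subject of "claimed", inside a relative clause.
The relative pronoun is "who" (word 14); it is bound by the head noun immediately before it.
Its filler is the head noun "dean", at word 13.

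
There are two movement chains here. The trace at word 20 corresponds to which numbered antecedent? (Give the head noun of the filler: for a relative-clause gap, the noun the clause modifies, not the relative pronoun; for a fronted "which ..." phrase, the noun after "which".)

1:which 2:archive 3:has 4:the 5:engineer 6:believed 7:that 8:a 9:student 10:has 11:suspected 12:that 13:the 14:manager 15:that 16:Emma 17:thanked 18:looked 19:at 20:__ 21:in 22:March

The marked gap is the object of the preposition "at" of "looked".
Its filler is the fronted wh-phrase "which archive", at word 2.
(The other dependency links word 14 to a gap after word 17.)

2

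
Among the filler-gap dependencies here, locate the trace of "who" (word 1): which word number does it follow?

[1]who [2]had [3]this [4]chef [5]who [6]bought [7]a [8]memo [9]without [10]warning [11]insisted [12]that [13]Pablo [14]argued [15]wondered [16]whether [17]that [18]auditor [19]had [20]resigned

The displaced element is "who" (word 1).
It is linked across 2 clause boundaries (that → Ø).
It functions as the subject of "wondered", so the gap sits immediately after word 14 ("argued").
Base order: This chef who bought a memo without warning had insisted that Pablo argued that who wondered whether that auditor had resigned.

14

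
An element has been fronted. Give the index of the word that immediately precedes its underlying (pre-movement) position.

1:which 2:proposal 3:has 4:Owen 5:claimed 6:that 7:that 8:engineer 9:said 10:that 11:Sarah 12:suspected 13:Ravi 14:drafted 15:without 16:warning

The displaced element is "which proposal" (word 2).
It is linked across 3 clause boundaries (that → that → Ø).
It functions as the direct object of "drafted", so the gap sits immediately after word 14 ("drafted").
Base order: Owen has claimed that that engineer said that Sarah suspected Ravi drafted which proposal without warning.

14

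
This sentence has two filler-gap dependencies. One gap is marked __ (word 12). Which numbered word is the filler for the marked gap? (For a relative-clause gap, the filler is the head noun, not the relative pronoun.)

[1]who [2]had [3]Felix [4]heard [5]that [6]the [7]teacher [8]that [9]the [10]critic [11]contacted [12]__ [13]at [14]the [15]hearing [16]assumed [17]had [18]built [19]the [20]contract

7

The marked gap is inside the relative clause, the direct object of "contacted".
Its filler is the head noun "teacher" (via "that"), at word 7.
(The other dependency links word 1 to a gap after word 16.)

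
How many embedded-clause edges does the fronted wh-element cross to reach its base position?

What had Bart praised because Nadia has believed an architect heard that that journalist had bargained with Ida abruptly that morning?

"what" originates inside the matrix clause — no clause boundary is crossed.

0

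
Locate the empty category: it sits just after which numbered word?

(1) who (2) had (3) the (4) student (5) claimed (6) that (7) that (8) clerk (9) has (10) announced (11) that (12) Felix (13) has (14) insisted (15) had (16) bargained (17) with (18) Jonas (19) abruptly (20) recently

14

The displaced element is "who" (word 1).
It is linked across 3 clause boundaries (that → that → Ø).
It functions as the subject of "bargained", so the gap sits immediately after word 14 ("insisted").
Base order: The student had claimed that that clerk has announced that Felix has insisted that who had bargained with Jonas abruptly recently.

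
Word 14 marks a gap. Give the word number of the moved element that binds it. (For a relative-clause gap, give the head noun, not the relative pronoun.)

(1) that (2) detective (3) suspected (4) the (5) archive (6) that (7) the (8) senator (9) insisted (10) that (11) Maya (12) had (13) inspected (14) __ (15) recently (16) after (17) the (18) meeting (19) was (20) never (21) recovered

5

The gap at 14 is the object of "inspected", inside a relative clause.
The relative pronoun is "that" (word 6); it is bound by the head noun immediately before it.
Its filler is the head noun "archive", at word 5.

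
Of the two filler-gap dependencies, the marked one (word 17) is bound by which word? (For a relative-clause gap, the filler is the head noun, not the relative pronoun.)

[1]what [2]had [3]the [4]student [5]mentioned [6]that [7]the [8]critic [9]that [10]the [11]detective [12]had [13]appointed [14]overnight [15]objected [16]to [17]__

The marked gap is the object of the preposition "to" of "objected".
Its filler is the fronted wh-phrase "what", at word 1.
(The other dependency links word 8 to a gap after word 13.)

1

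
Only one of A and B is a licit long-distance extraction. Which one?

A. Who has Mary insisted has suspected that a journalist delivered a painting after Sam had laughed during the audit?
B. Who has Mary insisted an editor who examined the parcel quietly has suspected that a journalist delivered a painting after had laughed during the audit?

In B, the wh-phrase is extracted from inside an adjunct island (introduced by "after"), which blocks movement.
In A, the extraction path crosses only that-complement boundaries, which are transparent.
So A is grammatical.

A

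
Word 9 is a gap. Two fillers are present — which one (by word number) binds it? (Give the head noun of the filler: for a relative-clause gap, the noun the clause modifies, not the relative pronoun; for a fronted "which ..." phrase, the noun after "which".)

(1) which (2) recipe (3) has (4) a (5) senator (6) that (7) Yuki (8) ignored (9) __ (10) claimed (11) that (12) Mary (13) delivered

5

The marked gap is inside the relative clause, the direct object of "ignored".
Its filler is the head noun "senator" (via "that"), at word 5.
(The other dependency links word 2 to a gap after word 13.)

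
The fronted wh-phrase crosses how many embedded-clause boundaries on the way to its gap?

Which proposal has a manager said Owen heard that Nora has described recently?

2

"which proposal" is extracted from the object of "described".
Boundaries crossed, outermost first: [Ø], [that] — 2 in total.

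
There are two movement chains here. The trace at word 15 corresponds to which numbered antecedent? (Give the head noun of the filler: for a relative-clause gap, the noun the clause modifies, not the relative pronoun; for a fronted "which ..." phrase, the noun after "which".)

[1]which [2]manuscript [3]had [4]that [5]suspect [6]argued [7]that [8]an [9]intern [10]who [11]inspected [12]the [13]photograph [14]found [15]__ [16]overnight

The marked gap is the direct object of "found".
Its filler is the fronted wh-phrase "which manuscript", at word 2.
(The other dependency links word 9 to a gap after word 10.)

2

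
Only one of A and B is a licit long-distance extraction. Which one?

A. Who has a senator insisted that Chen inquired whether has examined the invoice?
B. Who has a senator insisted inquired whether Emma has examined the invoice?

In A, the wh-phrase is extracted from inside a wh-island (introduced by "whether"), which blocks movement.
In B, the extraction path crosses only that-complement boundaries, which are transparent.
So B is grammatical.

B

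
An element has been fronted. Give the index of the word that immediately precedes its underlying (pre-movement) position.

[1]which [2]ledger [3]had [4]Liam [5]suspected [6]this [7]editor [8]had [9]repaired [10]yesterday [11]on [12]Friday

9

The displaced element is "which ledger" (word 2).
It is linked across 1 clause boundary (Ø).
It functions as the direct object of "repaired", so the gap sits immediately after word 9 ("repaired").
Base order: Liam had suspected this editor had repaired which ledger yesterday on Friday.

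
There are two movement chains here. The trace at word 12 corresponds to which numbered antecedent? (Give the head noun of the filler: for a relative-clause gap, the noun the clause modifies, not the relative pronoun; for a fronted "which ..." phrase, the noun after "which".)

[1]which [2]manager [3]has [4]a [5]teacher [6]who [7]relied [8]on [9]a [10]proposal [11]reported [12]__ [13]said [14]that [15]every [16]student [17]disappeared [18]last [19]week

The marked gap is the subject of "said".
Its filler is the fronted wh-phrase "which manager", at word 2.
(The other dependency links word 5 to a gap after word 6.)

2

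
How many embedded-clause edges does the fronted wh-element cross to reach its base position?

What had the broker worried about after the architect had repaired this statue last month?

0

"what" originates inside the matrix clause — no clause boundary is crossed.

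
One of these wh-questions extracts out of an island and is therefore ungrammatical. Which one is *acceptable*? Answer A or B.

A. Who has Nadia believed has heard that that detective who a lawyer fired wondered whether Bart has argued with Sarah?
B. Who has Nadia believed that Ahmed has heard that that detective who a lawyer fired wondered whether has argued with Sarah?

In B, the wh-phrase is extracted from inside a wh-island (introduced by "whether"), which blocks movement.
In A, the extraction path crosses only that-complement boundaries, which are transparent.
So A is grammatical.

A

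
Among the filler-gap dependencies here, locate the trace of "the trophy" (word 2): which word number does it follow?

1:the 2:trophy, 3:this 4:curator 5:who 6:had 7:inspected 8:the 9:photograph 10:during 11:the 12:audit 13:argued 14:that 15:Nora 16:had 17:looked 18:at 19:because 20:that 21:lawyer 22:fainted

The displaced element is "the trophy" (word 2).
It is linked across 1 clause boundary (that).
It functions as the object of the preposition "at" of "looked", so the gap sits immediately after word 18 ("at").
Base order: This curator who had inspected the photograph during the audit argued that Nora had looked at the trophy because that lawyer fainted.

18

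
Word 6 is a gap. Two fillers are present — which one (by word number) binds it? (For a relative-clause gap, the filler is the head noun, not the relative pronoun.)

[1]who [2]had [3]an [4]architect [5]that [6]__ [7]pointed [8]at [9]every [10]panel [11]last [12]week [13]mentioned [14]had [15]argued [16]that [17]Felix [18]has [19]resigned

The marked gap is inside the relative clause, the subject of "pointed".
Its filler is the head noun "architect" (via "that"), at word 4.
(The other dependency links word 1 to a gap after word 13.)

4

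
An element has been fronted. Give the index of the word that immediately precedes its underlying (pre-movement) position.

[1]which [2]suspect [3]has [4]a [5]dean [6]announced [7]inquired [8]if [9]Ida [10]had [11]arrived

The displaced element is "which suspect" (word 2).
It is linked across 1 clause boundary (Ø).
It functions as the subject of "inquired", so the gap sits immediately after word 6 ("announced").
Base order: A dean has announced which suspect inquired if Ida had arrived.

6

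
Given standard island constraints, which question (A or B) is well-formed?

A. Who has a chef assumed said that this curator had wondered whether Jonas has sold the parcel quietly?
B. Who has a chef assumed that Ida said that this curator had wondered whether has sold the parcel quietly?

In B, the wh-phrase is extracted from inside a wh-island (introduced by "whether"), which blocks movement.
In A, the extraction path crosses only that-complement boundaries, which are transparent.
So A is grammatical.

A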